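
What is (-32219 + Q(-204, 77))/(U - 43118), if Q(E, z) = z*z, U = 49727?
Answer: -26290/6609 ≈ -3.9779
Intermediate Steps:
Q(E, z) = z**2
(-32219 + Q(-204, 77))/(U - 43118) = (-32219 + 77**2)/(49727 - 43118) = (-32219 + 5929)/6609 = -26290*1/6609 = -26290/6609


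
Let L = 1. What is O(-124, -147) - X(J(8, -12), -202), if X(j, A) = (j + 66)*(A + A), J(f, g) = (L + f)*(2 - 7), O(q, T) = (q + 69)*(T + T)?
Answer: 24654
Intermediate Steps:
O(q, T) = 2*T*(69 + q) (O(q, T) = (69 + q)*(2*T) = 2*T*(69 + q))
J(f, g) = -5 - 5*f (J(f, g) = (1 + f)*(2 - 7) = (1 + f)*(-5) = -5 - 5*f)
X(j, A) = 2*A*(66 + j) (X(j, A) = (66 + j)*(2*A) = 2*A*(66 + j))
O(-124, -147) - X(J(8, -12), -202) = 2*(-147)*(69 - 124) - 2*(-202)*(66 + (-5 - 5*8)) = 2*(-147)*(-55) - 2*(-202)*(66 + (-5 - 40)) = 16170 - 2*(-202)*(66 - 45) = 16170 - 2*(-202)*21 = 16170 - 1*(-8484) = 16170 + 8484 = 24654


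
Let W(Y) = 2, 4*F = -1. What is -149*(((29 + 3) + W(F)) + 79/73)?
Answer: -381589/73 ≈ -5227.3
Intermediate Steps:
F = -¼ (F = (¼)*(-1) = -¼ ≈ -0.25000)
-149*(((29 + 3) + W(F)) + 79/73) = -149*(((29 + 3) + 2) + 79/73) = -149*((32 + 2) + 79*(1/73)) = -149*(34 + 79/73) = -149*2561/73 = -381589/73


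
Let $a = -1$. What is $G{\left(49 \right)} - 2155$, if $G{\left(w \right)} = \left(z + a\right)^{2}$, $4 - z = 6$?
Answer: $-2146$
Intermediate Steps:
$z = -2$ ($z = 4 - 6 = -2$)
$G{\left(w \right)} = 9$ ($G{\left(w \right)} = \left(-2 - 1\right)^{2} = \left(-3\right)^{2} = 9$)
$G{\left(49 \right)} - 2155 = 9 - 2155 = -2146$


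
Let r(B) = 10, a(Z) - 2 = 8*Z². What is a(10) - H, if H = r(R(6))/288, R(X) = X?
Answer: 115483/144 ≈ 801.96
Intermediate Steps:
a(Z) = 2 + 8*Z²
H = 5/144 (H = 10/288 = 10*(1/288) = 5/144 ≈ 0.034722)
a(10) - H = (2 + 8*10²) - 1*5/144 = (2 + 8*100) - 5/144 = (2 + 800) - 5/144 = 802 - 5/144 = 115483/144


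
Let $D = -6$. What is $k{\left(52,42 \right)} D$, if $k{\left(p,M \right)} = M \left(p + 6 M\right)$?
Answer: $-76608$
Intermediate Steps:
$k{\left(52,42 \right)} D = 42 \left(52 + 6 \cdot 42\right) \left(-6\right) = 42 \left(52 + 252\right) \left(-6\right) = 42 \cdot 304 \left(-6\right) = 12768 \left(-6\right) = -76608$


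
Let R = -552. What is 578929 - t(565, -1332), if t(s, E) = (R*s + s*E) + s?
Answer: 1642824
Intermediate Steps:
t(s, E) = -551*s + E*s (t(s, E) = (-552*s + s*E) + s = (-552*s + E*s) + s = -551*s + E*s)
578929 - t(565, -1332) = 578929 - 565*(-551 - 1332) = 578929 - 565*(-1883) = 578929 - 1*(-1063895) = 578929 + 1063895 = 1642824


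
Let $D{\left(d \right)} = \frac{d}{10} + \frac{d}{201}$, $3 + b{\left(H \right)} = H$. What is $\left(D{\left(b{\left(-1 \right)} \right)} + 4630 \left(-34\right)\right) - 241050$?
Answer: $- \frac{400462772}{1005} \approx -3.9847 \cdot 10^{5}$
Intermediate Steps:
$b{\left(H \right)} = -3 + H$
$D{\left(d \right)} = \frac{211 d}{2010}$ ($D{\left(d \right)} = d \frac{1}{10} + d \frac{1}{201} = \frac{d}{10} + \frac{d}{201} = \frac{211 d}{2010}$)
$\left(D{\left(b{\left(-1 \right)} \right)} + 4630 \left(-34\right)\right) - 241050 = \left(\frac{211 \left(-3 - 1\right)}{2010} + 4630 \left(-34\right)\right) - 241050 = \left(\frac{211}{2010} \left(-4\right) - 157420\right) - 241050 = \left(- \frac{422}{1005} - 157420\right) - 241050 = - \frac{158207522}{1005} - 241050 = - \frac{400462772}{1005}$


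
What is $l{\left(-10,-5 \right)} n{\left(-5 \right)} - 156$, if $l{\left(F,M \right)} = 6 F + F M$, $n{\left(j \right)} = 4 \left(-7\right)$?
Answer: $124$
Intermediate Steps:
$n{\left(j \right)} = -28$
$l{\left(-10,-5 \right)} n{\left(-5 \right)} - 156 = - 10 \left(6 - 5\right) \left(-28\right) - 156 = \left(-10\right) 1 \left(-28\right) - 156 = \left(-10\right) \left(-28\right) - 156 = 280 - 156 = 124$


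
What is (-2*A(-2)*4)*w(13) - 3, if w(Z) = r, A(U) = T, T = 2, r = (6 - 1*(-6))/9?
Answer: -73/3 ≈ -24.333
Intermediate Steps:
r = 4/3 (r = (6 + 6)*(⅑) = 12*(⅑) = 4/3 ≈ 1.3333)
A(U) = 2
w(Z) = 4/3
(-2*A(-2)*4)*w(13) - 3 = (-2*2*4)*(4/3) - 3 = -4*4*(4/3) - 3 = -16*4/3 - 3 = -64/3 - 3 = -73/3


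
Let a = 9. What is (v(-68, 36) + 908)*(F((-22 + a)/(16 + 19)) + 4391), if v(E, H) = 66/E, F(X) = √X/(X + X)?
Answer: 135414049/34 - 30839*I*√455/884 ≈ 3.9828e+6 - 744.14*I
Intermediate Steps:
F(X) = 1/(2*√X) (F(X) = √X/((2*X)) = (1/(2*X))*√X = 1/(2*√X))
(v(-68, 36) + 908)*(F((-22 + a)/(16 + 19)) + 4391) = (66/(-68) + 908)*(1/(2*√((-22 + 9)/(16 + 19))) + 4391) = (66*(-1/68) + 908)*(1/(2*√(-13/35)) + 4391) = (-33/34 + 908)*(1/(2*√(-13*1/35)) + 4391) = 30839*(1/(2*√(-13/35)) + 4391)/34 = 30839*((-I*√455/13)/2 + 4391)/34 = 30839*(-I*√455/26 + 4391)/34 = 30839*(4391 - I*√455/26)/34 = 135414049/34 - 30839*I*√455/884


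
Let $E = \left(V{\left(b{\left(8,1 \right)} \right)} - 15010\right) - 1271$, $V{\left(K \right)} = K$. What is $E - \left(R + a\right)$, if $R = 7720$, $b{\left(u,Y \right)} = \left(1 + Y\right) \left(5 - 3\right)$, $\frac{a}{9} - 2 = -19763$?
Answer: $153852$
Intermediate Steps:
$a = -177849$ ($a = 18 + 9 \left(-19763\right) = 18 - 177867 = -177849$)
$b{\left(u,Y \right)} = 2 + 2 Y$ ($b{\left(u,Y \right)} = \left(1 + Y\right) 2 = 2 + 2 Y$)
$E = -16277$ ($E = \left(\left(2 + 2 \cdot 1\right) - 15010\right) - 1271 = \left(\left(2 + 2\right) - 15010\right) - 1271 = \left(4 - 15010\right) - 1271 = -15006 - 1271 = -16277$)
$E - \left(R + a\right) = -16277 - \left(7720 - 177849\right) = -16277 - -170129 = -16277 + 170129 = 153852$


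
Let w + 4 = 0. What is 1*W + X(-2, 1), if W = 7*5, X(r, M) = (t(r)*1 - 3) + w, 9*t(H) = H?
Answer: 250/9 ≈ 27.778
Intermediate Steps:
w = -4 (w = -4 + 0 = -4)
t(H) = H/9
X(r, M) = -7 + r/9 (X(r, M) = ((r/9)*1 - 3) - 4 = (r/9 - 3) - 4 = (-3 + r/9) - 4 = -7 + r/9)
W = 35
1*W + X(-2, 1) = 1*35 + (-7 + (⅑)*(-2)) = 35 + (-7 - 2/9) = 35 - 65/9 = 250/9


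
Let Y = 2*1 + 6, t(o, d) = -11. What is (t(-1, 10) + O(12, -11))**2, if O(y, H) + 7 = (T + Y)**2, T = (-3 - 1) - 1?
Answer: 81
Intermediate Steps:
T = -5 (T = -4 - 1 = -5)
Y = 8 (Y = 2 + 6 = 8)
O(y, H) = 2 (O(y, H) = -7 + (-5 + 8)**2 = -7 + 3**2 = -7 + 9 = 2)
(t(-1, 10) + O(12, -11))**2 = (-11 + 2)**2 = (-9)**2 = 81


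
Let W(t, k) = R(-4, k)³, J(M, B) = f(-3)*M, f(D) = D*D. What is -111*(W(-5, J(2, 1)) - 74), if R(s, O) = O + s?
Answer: -296370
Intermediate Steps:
f(D) = D²
J(M, B) = 9*M (J(M, B) = (-3)²*M = 9*M)
W(t, k) = (-4 + k)³ (W(t, k) = (k - 4)³ = (-4 + k)³)
-111*(W(-5, J(2, 1)) - 74) = -111*((-4 + 9*2)³ - 74) = -111*((-4 + 18)³ - 74) = -111*(14³ - 74) = -111*(2744 - 74) = -111*2670 = -296370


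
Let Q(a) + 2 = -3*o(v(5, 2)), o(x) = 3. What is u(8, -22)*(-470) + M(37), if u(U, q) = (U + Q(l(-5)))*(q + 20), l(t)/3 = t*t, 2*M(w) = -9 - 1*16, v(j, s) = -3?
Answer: -5665/2 ≈ -2832.5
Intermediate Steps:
M(w) = -25/2 (M(w) = (-9 - 1*16)/2 = (-9 - 16)/2 = (1/2)*(-25) = -25/2)
l(t) = 3*t**2 (l(t) = 3*(t*t) = 3*t**2)
Q(a) = -11 (Q(a) = -2 - 3*3 = -2 - 9 = -11)
u(U, q) = (-11 + U)*(20 + q) (u(U, q) = (U - 11)*(q + 20) = (-11 + U)*(20 + q))
u(8, -22)*(-470) + M(37) = (-220 - 11*(-22) + 20*8 + 8*(-22))*(-470) - 25/2 = (-220 + 242 + 160 - 176)*(-470) - 25/2 = 6*(-470) - 25/2 = -2820 - 25/2 = -5665/2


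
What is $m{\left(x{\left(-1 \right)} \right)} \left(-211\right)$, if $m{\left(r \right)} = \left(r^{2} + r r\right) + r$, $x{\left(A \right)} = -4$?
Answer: $-5908$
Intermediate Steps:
$m{\left(r \right)} = r + 2 r^{2}$ ($m{\left(r \right)} = \left(r^{2} + r^{2}\right) + r = 2 r^{2} + r = r + 2 r^{2}$)
$m{\left(x{\left(-1 \right)} \right)} \left(-211\right) = - 4 \left(1 + 2 \left(-4\right)\right) \left(-211\right) = - 4 \left(1 - 8\right) \left(-211\right) = \left(-4\right) \left(-7\right) \left(-211\right) = 28 \left(-211\right) = -5908$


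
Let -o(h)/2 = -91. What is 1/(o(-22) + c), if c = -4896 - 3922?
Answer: -1/8636 ≈ -0.00011579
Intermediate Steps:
o(h) = 182 (o(h) = -2*(-91) = 182)
c = -8818
1/(o(-22) + c) = 1/(182 - 8818) = 1/(-8636) = -1/8636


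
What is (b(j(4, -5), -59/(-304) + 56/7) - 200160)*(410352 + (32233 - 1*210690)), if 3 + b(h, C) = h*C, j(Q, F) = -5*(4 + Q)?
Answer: -92985611045/2 ≈ -4.6493e+10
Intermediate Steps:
j(Q, F) = -20 - 5*Q
b(h, C) = -3 + C*h (b(h, C) = -3 + h*C = -3 + C*h)
(b(j(4, -5), -59/(-304) + 56/7) - 200160)*(410352 + (32233 - 1*210690)) = ((-3 + (-59/(-304) + 56/7)*(-20 - 5*4)) - 200160)*(410352 + (32233 - 1*210690)) = ((-3 + (-59*(-1/304) + 56*(1/7))*(-20 - 20)) - 200160)*(410352 + (32233 - 210690)) = ((-3 + (59/304 + 8)*(-40)) - 200160)*(410352 - 178457) = ((-3 + (2491/304)*(-40)) - 200160)*231895 = ((-3 - 12455/38) - 200160)*231895 = (-12569/38 - 200160)*231895 = -7618649/38*231895 = -92985611045/2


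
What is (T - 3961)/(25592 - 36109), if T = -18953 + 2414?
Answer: 20500/10517 ≈ 1.9492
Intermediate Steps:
T = -16539
(T - 3961)/(25592 - 36109) = (-16539 - 3961)/(25592 - 36109) = -20500/(-10517) = -20500*(-1/10517) = 20500/10517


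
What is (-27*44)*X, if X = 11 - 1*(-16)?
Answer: -32076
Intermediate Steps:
X = 27 (X = 11 + 16 = 27)
(-27*44)*X = -27*44*27 = -1188*27 = -32076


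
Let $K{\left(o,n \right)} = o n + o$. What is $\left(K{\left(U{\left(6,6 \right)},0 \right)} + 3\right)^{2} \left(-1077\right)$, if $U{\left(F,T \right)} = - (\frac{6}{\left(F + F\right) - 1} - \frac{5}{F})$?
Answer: $- \frac{16904951}{1452} \approx -11643.0$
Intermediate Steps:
$U{\left(F,T \right)} = - \frac{6}{-1 + 2 F} + \frac{5}{F}$ ($U{\left(F,T \right)} = - (\frac{6}{2 F - 1} - \frac{5}{F}) = - (\frac{6}{-1 + 2 F} - \frac{5}{F}) = - (- \frac{5}{F} + \frac{6}{-1 + 2 F}) = - \frac{6}{-1 + 2 F} + \frac{5}{F}$)
$K{\left(o,n \right)} = o + n o$ ($K{\left(o,n \right)} = n o + o = o + n o$)
$\left(K{\left(U{\left(6,6 \right)},0 \right)} + 3\right)^{2} \left(-1077\right) = \left(\frac{-5 + 4 \cdot 6}{6 \left(-1 + 2 \cdot 6\right)} \left(1 + 0\right) + 3\right)^{2} \left(-1077\right) = \left(\frac{-5 + 24}{6 \left(-1 + 12\right)} 1 + 3\right)^{2} \left(-1077\right) = \left(\frac{1}{6} \cdot \frac{1}{11} \cdot 19 \cdot 1 + 3\right)^{2} \left(-1077\right) = \left(\frac{19}{66} \cdot 1 + 3\right)^{2} \left(-1077\right) = \left(\frac{19}{66} + 3\right)^{2} \left(-1077\right) = \left(\frac{217}{66}\right)^{2} \left(-1077\right) = \frac{47089}{4356} \left(-1077\right) = - \frac{16904951}{1452}$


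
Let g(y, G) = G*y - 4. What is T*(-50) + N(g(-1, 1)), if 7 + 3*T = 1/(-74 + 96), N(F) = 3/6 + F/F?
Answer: 2583/22 ≈ 117.41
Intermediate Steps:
g(y, G) = -4 + G*y
N(F) = 3/2 (N(F) = 3*(⅙) + 1 = ½ + 1 = 3/2)
T = -51/22 (T = -7/3 + 1/(3*(-74 + 96)) = -7/3 + (⅓)/22 = -7/3 + (⅓)*(1/22) = -7/3 + 1/66 = -51/22 ≈ -2.3182)
T*(-50) + N(g(-1, 1)) = -51/22*(-50) + 3/2 = 1275/11 + 3/2 = 2583/22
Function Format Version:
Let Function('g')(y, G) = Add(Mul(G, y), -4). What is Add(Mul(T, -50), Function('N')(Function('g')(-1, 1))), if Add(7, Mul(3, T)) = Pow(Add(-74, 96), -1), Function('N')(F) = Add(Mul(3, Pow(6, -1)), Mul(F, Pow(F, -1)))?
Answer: Rational(2583, 22) ≈ 117.41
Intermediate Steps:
Function('g')(y, G) = Add(-4, Mul(G, y))
Function('N')(F) = Rational(3, 2) (Function('N')(F) = Add(Mul(3, Rational(1, 6)), 1) = Add(Rational(1, 2), 1) = Rational(3, 2))
T = Rational(-51, 22) (T = Add(Rational(-7, 3), Mul(Rational(1, 3), Pow(Add(-74, 96), -1))) = Add(Rational(-7, 3), Mul(Rational(1, 3), Pow(22, -1))) = Add(Rational(-7, 3), Mul(Rational(1, 3), Rational(1, 22))) = Add(Rational(-7, 3), Rational(1, 66)) = Rational(-51, 22) ≈ -2.3182)
Add(Mul(T, -50), Function('N')(Function('g')(-1, 1))) = Add(Mul(Rational(-51, 22), -50), Rational(3, 2)) = Add(Rational(1275, 11), Rational(3, 2)) = Rational(2583, 22)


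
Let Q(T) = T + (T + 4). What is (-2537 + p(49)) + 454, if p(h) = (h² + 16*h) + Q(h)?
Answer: 1204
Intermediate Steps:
Q(T) = 4 + 2*T (Q(T) = T + (4 + T) = 4 + 2*T)
p(h) = 4 + h² + 18*h (p(h) = (h² + 16*h) + (4 + 2*h) = 4 + h² + 18*h)
(-2537 + p(49)) + 454 = (-2537 + (4 + 49² + 18*49)) + 454 = (-2537 + (4 + 2401 + 882)) + 454 = (-2537 + 3287) + 454 = 750 + 454 = 1204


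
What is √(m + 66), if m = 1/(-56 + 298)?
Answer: √31946/22 ≈ 8.1243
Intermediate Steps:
m = 1/242 ≈ 0.0041322
√(m + 66) = √(1/242 + 66) = √(15973/242) = √31946/22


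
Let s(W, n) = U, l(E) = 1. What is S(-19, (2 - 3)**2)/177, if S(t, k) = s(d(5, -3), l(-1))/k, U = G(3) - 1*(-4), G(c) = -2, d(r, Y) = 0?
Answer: 2/177 ≈ 0.011299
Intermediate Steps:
U = 2 (U = -2 - 1*(-4) = -2 + 4 = 2)
s(W, n) = 2
S(t, k) = 2/k
S(-19, (2 - 3)**2)/177 = (2/((2 - 3)**2))/177 = (2/((-1)**2))*(1/177) = (2/1)*(1/177) = (2*1)*(1/177) = 2*(1/177) = 2/177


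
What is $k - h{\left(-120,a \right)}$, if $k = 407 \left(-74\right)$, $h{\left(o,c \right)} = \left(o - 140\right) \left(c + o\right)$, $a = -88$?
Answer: $-84198$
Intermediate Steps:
$h{\left(o,c \right)} = \left(-140 + o\right) \left(c + o\right)$
$k = -30118$
$k - h{\left(-120,a \right)} = -30118 - \left(\left(-120\right)^{2} - -12320 - -16800 - -10560\right) = -30118 - \left(14400 + 12320 + 16800 + 10560\right) = -30118 - 54080 = -84198$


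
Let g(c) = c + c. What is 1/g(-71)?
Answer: -1/142 ≈ -0.0070423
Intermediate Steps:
g(c) = 2*c
1/g(-71) = 1/(2*(-71)) = 1/(-142) = -1/142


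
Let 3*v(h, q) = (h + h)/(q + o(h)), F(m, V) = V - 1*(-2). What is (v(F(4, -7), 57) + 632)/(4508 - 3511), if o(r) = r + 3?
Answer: 20854/32901 ≈ 0.63384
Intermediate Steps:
F(m, V) = 2 + V (F(m, V) = V + 2 = 2 + V)
o(r) = 3 + r
v(h, q) = 2*h/(3*(3 + h + q)) (v(h, q) = ((h + h)/(q + (3 + h)))/3 = ((2*h)/(3 + h + q))/3 = (2*h/(3 + h + q))/3 = 2*h/(3*(3 + h + q)))
(v(F(4, -7), 57) + 632)/(4508 - 3511) = (2*(2 - 7)/(3*(3 + (2 - 7) + 57)) + 632)/(4508 - 3511) = ((⅔)*(-5)/(3 - 5 + 57) + 632)/997 = ((⅔)*(-5)/55 + 632)*(1/997) = ((⅔)*(-5)*(1/55) + 632)*(1/997) = (-2/33 + 632)*(1/997) = (20854/33)*(1/997) = 20854/32901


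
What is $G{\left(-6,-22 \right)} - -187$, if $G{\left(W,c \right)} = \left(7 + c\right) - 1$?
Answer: $171$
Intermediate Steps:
$G{\left(W,c \right)} = 6 + c$
$G{\left(-6,-22 \right)} - -187 = \left(6 - 22\right) - -187 = -16 + 187 = 171$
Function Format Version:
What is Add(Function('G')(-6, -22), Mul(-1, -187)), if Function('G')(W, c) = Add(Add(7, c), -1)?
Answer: 171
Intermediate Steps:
Function('G')(W, c) = Add(6, c)
Add(Function('G')(-6, -22), Mul(-1, -187)) = Add(Add(6, -22), Mul(-1, -187)) = Add(-16, 187) = 171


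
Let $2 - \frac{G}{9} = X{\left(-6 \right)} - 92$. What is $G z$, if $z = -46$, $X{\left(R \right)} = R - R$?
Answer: $-38916$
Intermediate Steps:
$X{\left(R \right)} = 0$
$G = 846$ ($G = 18 - 9 \left(0 - 92\right) = 18 - -828 = 18 + 828 = 846$)
$G z = 846 \left(-46\right) = -38916$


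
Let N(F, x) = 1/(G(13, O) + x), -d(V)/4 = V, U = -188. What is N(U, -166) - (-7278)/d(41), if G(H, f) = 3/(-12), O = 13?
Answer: -2420263/54530 ≈ -44.384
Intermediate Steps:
d(V) = -4*V
G(H, f) = -1/4 (G(H, f) = 3*(-1/12) = -1/4)
N(F, x) = 1/(-1/4 + x)
N(U, -166) - (-7278)/d(41) = 4/(-1 + 4*(-166)) - (-7278)/((-4*41)) = 4/(-1 - 664) - (-7278)/(-164) = 4/(-665) - (-7278)*(-1)/164 = 4*(-1/665) - 1*3639/82 = -4/665 - 3639/82 = -2420263/54530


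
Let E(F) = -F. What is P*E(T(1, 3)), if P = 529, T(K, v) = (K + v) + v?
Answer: -3703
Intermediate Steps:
T(K, v) = K + 2*v
P*E(T(1, 3)) = 529*(-(1 + 2*3)) = 529*(-(1 + 6)) = 529*(-1*7) = 529*(-7) = -3703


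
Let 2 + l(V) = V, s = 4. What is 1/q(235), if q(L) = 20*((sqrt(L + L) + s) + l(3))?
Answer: -1/1780 + sqrt(470)/8900 ≈ 0.0018741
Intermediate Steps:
l(V) = -2 + V
q(L) = 100 + 20*sqrt(2)*sqrt(L) (q(L) = 20*((sqrt(L + L) + 4) + (-2 + 3)) = 20*((sqrt(2*L) + 4) + 1) = 20*((sqrt(2)*sqrt(L) + 4) + 1) = 20*((4 + sqrt(2)*sqrt(L)) + 1) = 20*(5 + sqrt(2)*sqrt(L)) = 100 + 20*sqrt(2)*sqrt(L))
1/q(235) = 1/(100 + 20*sqrt(2)*sqrt(235)) = 1/(100 + 20*sqrt(470))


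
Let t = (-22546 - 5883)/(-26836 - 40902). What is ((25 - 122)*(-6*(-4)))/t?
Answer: -157694064/28429 ≈ -5546.9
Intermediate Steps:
t = 28429/67738 (t = -28429/(-67738) = -28429*(-1/67738) = 28429/67738 ≈ 0.41969)
((25 - 122)*(-6*(-4)))/t = ((25 - 122)*(-6*(-4)))/(28429/67738) = -97*24*(67738/28429) = -2328*67738/28429 = -157694064/28429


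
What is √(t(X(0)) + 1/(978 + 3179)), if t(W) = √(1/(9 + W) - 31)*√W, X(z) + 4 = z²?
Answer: √(103925 - 172806490*√770)/20785 ≈ 3.3316*I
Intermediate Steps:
X(z) = -4 + z²
t(W) = √W*√(-31 + 1/(9 + W)) (t(W) = √(-31 + 1/(9 + W))*√W = √W*√(-31 + 1/(9 + W)))
√(t(X(0)) + 1/(978 + 3179)) = √(√(-4 + 0²)*√((-278 - 31*(-4 + 0²))/(9 + (-4 + 0²))) + 1/(978 + 3179)) = √(√(-4 + 0)*√((-278 - 31*(-4 + 0))/(9 + (-4 + 0))) + 1/4157) = √(√(-4)*√((-278 - 31*(-4))/(9 - 4)) + 1/4157) = √((2*I)*√((-278 + 124)/5) + 1/4157) = √((2*I)*√((⅕)*(-154)) + 1/4157) = √((2*I)*√(-154/5) + 1/4157) = √((2*I)*(I*√770/5) + 1/4157) = √(-2*√770/5 + 1/4157) = √(1/4157 - 2*√770/5)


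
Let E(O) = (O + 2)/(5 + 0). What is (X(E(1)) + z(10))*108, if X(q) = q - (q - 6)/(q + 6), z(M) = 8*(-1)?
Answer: -39096/55 ≈ -710.84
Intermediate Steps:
z(M) = -8
E(O) = 2/5 + O/5 (E(O) = (2 + O)/5 = (2 + O)*(1/5) = 2/5 + O/5)
X(q) = q - (-6 + q)/(6 + q)
(X(E(1)) + z(10))*108 = ((6 + (2/5 + (1/5)*1)**2 + 5*(2/5 + (1/5)*1))/(6 + (2/5 + (1/5)*1)) - 8)*108 = ((6 + (2/5 + 1/5)**2 + 5*(2/5 + 1/5))/(6 + (2/5 + 1/5)) - 8)*108 = ((6 + (3/5)**2 + 5*(3/5))/(6 + 3/5) - 8)*108 = ((6 + 9/25 + 3)/(33/5) - 8)*108 = ((5/33)*(234/25) - 8)*108 = (78/55 - 8)*108 = -362/55*108 = -39096/55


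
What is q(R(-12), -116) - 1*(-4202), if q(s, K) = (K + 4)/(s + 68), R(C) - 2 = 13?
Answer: 348654/83 ≈ 4200.6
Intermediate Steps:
R(C) = 15 (R(C) = 2 + 13 = 15)
q(s, K) = (4 + K)/(68 + s)
q(R(-12), -116) - 1*(-4202) = (4 - 116)/(68 + 15) - 1*(-4202) = -112/83 + 4202 = 348654/83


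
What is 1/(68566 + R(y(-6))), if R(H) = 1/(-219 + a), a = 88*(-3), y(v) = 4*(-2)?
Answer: 483/33117377 ≈ 1.4584e-5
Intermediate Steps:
y(v) = -8
a = -264
R(H) = -1/483 (R(H) = 1/(-219 - 264) = 1/(-483) = -1/483)
1/(68566 + R(y(-6))) = 1/(68566 - 1/483) = 1/(33117377/483) = 483/33117377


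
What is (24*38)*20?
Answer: 18240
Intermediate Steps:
(24*38)*20 = 912*20 = 18240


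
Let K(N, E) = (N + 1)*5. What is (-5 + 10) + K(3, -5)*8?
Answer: 165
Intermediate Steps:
K(N, E) = 5 + 5*N (K(N, E) = (1 + N)*5 = 5 + 5*N)
(-5 + 10) + K(3, -5)*8 = (-5 + 10) + (5 + 5*3)*8 = 5 + (5 + 15)*8 = 5 + 20*8 = 5 + 160 = 165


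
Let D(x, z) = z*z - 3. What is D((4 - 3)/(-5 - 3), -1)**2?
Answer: 4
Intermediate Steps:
D(x, z) = -3 + z**2 (D(x, z) = z**2 - 3 = -3 + z**2)
D((4 - 3)/(-5 - 3), -1)**2 = (-3 + (-1)**2)**2 = (-3 + 1)**2 = (-2)**2 = 4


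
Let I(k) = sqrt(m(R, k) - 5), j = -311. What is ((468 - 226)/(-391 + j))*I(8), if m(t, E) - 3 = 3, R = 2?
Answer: -121/351 ≈ -0.34473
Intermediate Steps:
m(t, E) = 6 (m(t, E) = 3 + 3 = 6)
I(k) = 1 (I(k) = sqrt(6 - 5) = sqrt(1) = 1)
((468 - 226)/(-391 + j))*I(8) = ((468 - 226)/(-391 - 311))*1 = (242/(-702))*1 = (242*(-1/702))*1 = -121/351*1 = -121/351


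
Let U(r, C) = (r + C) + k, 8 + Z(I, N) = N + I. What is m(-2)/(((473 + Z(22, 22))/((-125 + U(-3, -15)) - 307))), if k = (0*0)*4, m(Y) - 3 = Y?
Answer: -450/509 ≈ -0.88409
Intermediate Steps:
m(Y) = 3 + Y
Z(I, N) = -8 + I + N (Z(I, N) = -8 + (N + I) = -8 + (I + N) = -8 + I + N)
k = 0 (k = 0*4 = 0)
U(r, C) = C + r (U(r, C) = (r + C) + 0 = (C + r) + 0 = C + r)
m(-2)/(((473 + Z(22, 22))/((-125 + U(-3, -15)) - 307))) = (3 - 2)/(((473 + (-8 + 22 + 22))/((-125 + (-15 - 3)) - 307))) = 1/((473 + 36)/((-125 - 18) - 307)) = 1/(509/(-143 - 307)) = 1/(509/(-450)) = 1/(509*(-1/450)) = 1/(-509/450) = 1*(-450/509) = -450/509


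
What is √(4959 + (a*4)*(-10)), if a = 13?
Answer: √4439 ≈ 66.626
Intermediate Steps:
√(4959 + (a*4)*(-10)) = √(4959 + (13*4)*(-10)) = √(4959 + 52*(-10)) = √(4959 - 520) = √4439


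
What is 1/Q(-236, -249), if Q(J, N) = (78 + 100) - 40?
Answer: 1/138 ≈ 0.0072464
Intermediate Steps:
Q(J, N) = 138 (Q(J, N) = 178 - 40 = 138)
1/Q(-236, -249) = 1/138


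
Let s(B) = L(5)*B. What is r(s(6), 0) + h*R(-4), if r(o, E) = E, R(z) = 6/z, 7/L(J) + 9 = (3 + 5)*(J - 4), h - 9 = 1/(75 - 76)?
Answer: -12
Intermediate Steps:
h = 8 (h = 9 + 1/(75 - 76) = 9 + 1/(-1) = 9 - 1 = 8)
L(J) = 7/(-41 + 8*J) (L(J) = 7/(-9 + (3 + 5)*(J - 4)) = 7/(-9 + 8*(-4 + J)) = 7/(-9 + (-32 + 8*J)) = 7/(-41 + 8*J))
s(B) = -7*B (s(B) = (7/(-41 + 8*5))*B = (7/(-41 + 40))*B = (7/(-1))*B = (7*(-1))*B = -7*B)
r(s(6), 0) + h*R(-4) = 0 + 8*(6/(-4)) = 0 + 8*(6*(-1/4)) = 0 + 8*(-3/2) = 0 - 12 = -12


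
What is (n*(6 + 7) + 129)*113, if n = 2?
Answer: 17515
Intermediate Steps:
(n*(6 + 7) + 129)*113 = (2*(6 + 7) + 129)*113 = (2*13 + 129)*113 = (26 + 129)*113 = 155*113 = 17515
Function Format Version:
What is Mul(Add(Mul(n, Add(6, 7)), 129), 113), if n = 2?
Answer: 17515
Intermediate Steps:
Mul(Add(Mul(n, Add(6, 7)), 129), 113) = Mul(Add(Mul(2, Add(6, 7)), 129), 113) = Mul(Add(Mul(2, 13), 129), 113) = Mul(Add(26, 129), 113) = Mul(155, 113) = 17515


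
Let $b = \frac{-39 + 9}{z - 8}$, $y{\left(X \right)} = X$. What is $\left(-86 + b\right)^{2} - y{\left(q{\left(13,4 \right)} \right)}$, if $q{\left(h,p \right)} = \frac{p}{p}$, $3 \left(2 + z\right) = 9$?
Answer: $\frac{327135}{49} \approx 6676.2$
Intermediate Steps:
$z = 1$ ($z = -2 + \frac{1}{3} \cdot 9 = -2 + 3 = 1$)
$q{\left(h,p \right)} = 1$
$b = \frac{30}{7}$ ($b = \frac{-39 + 9}{1 - 8} = - \frac{30}{-7} = \left(-30\right) \left(- \frac{1}{7}\right) = \frac{30}{7} \approx 4.2857$)
$\left(-86 + b\right)^{2} - y{\left(q{\left(13,4 \right)} \right)} = \left(-86 + \frac{30}{7}\right)^{2} - 1 = \left(- \frac{572}{7}\right)^{2} - 1 = \frac{327184}{49} - 1 = \frac{327135}{49}$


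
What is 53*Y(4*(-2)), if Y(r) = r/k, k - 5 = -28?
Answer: 424/23 ≈ 18.435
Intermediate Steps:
k = -23 (k = 5 - 28 = -23)
Y(r) = -r/23 (Y(r) = r/(-23) = r*(-1/23) = -r/23)
53*Y(4*(-2)) = 53*(-4*(-2)/23) = 53*(-1/23*(-8)) = 53*(8/23) = 424/23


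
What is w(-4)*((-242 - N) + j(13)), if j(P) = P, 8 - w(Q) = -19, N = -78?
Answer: -4077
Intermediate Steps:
w(Q) = 27 (w(Q) = 8 - 1*(-19) = 8 + 19 = 27)
w(-4)*((-242 - N) + j(13)) = 27*((-242 - 1*(-78)) + 13) = 27*((-242 + 78) + 13) = 27*(-164 + 13) = 27*(-151) = -4077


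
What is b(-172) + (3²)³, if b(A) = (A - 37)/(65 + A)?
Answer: 78212/107 ≈ 730.95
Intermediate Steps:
b(A) = (-37 + A)/(65 + A)
b(-172) + (3²)³ = (-37 - 172)/(65 - 172) + (3²)³ = -209/(-107) + 9³ = -1/107*(-209) + 729 = 209/107 + 729 = 78212/107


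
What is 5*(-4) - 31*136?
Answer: -4236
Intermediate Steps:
5*(-4) - 31*136 = -20 - 4216 = -4236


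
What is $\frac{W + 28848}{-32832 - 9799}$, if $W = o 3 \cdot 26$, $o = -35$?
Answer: $- \frac{26118}{42631} \approx -0.61265$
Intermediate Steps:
$W = -2730$ ($W = \left(-35\right) 3 \cdot 26 = \left(-105\right) 26 = -2730$)
$\frac{W + 28848}{-32832 - 9799} = \frac{-2730 + 28848}{-32832 - 9799} = \frac{26118}{-42631} = 26118 \left(- \frac{1}{42631}\right) = - \frac{26118}{42631}$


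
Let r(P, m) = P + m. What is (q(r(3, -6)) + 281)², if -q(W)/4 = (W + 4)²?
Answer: 76729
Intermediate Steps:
q(W) = -4*(4 + W)² (q(W) = -4*(W + 4)² = -4*(4 + W)²)
(q(r(3, -6)) + 281)² = (-4*(4 + (3 - 6))² + 281)² = (-4*(4 - 3)² + 281)² = (-4*1² + 281)² = (-4*1 + 281)² = (-4 + 281)² = 277² = 76729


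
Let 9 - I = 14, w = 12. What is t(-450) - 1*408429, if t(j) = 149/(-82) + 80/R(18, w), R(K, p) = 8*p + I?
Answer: -3047704197/7462 ≈ -4.0843e+5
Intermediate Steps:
I = -5 (I = 9 - 1*14 = 9 - 14 = -5)
R(K, p) = -5 + 8*p (R(K, p) = 8*p - 5 = -5 + 8*p)
t(j) = -6999/7462 (t(j) = 149/(-82) + 80/(-5 + 8*12) = 149*(-1/82) + 80/(-5 + 96) = -149/82 + 80/91 = -6999/7462)
t(-450) - 1*408429 = -6999/7462 - 1*408429 = -6999/7462 - 408429 = -3047704197/7462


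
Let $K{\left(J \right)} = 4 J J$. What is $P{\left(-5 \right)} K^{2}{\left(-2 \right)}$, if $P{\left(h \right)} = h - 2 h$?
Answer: $1280$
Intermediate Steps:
$K{\left(J \right)} = 4 J^{2}$
$P{\left(h \right)} = - h$ ($P{\left(h \right)} = h - 2 h = - h$)
$P{\left(-5 \right)} K^{2}{\left(-2 \right)} = \left(-1\right) \left(-5\right) \left(4 \left(-2\right)^{2}\right)^{2} = 5 \left(4 \cdot 4\right)^{2} = 5 \cdot 16^{2} = 5 \cdot 256 = 1280$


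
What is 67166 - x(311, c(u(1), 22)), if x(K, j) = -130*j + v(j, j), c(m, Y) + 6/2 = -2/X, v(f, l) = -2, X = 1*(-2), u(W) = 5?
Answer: 66908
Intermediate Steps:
X = -2
c(m, Y) = -2 (c(m, Y) = -3 - 2/(-2) = -3 - 2*(-½) = -3 + 1 = -2)
x(K, j) = -2 - 130*j (x(K, j) = -130*j - 2 = -2 - 130*j)
67166 - x(311, c(u(1), 22)) = 67166 - (-2 - 130*(-2)) = 67166 - (-2 + 260) = 67166 - 1*258 = 67166 - 258 = 66908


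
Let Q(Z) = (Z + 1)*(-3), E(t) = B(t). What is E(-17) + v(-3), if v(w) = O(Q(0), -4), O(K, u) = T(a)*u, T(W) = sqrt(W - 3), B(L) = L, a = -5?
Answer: -17 - 8*I*sqrt(2) ≈ -17.0 - 11.314*I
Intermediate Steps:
E(t) = t
T(W) = sqrt(-3 + W)
Q(Z) = -3 - 3*Z (Q(Z) = (1 + Z)*(-3) = -3 - 3*Z)
O(K, u) = 2*I*u*sqrt(2) (O(K, u) = sqrt(-3 - 5)*u = sqrt(-8)*u = (2*I*sqrt(2))*u = 2*I*u*sqrt(2))
v(w) = -8*I*sqrt(2) (v(w) = 2*I*(-4)*sqrt(2) = -8*I*sqrt(2))
E(-17) + v(-3) = -17 - 8*I*sqrt(2)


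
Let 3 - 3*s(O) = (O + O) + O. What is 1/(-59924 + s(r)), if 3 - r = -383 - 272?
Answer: -1/60581 ≈ -1.6507e-5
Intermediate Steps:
r = 658 (r = 3 - (-383 - 272) = 3 - 1*(-655) = 3 + 655 = 658)
s(O) = 1 - O (s(O) = 1 - ((O + O) + O)/3 = 1 - (2*O + O)/3 = 1 - O)
1/(-59924 + s(r)) = 1/(-59924 + (1 - 1*658)) = 1/(-59924 + (1 - 658)) = 1/(-59924 - 657) = 1/(-60581) = -1/60581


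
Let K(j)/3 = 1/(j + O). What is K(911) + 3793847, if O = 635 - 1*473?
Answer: 4070797834/1073 ≈ 3.7938e+6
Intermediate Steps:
O = 162 (O = 635 - 473 = 162)
K(j) = 3/(162 + j) (K(j) = 3/(j + 162) = 3/(162 + j))
K(911) + 3793847 = 3/(162 + 911) + 3793847 = 3/1073 + 3793847 = 4070797834/1073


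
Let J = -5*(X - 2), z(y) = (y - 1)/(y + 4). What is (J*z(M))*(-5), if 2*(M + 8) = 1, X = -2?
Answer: -1700/7 ≈ -242.86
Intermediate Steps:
M = -15/2 (M = -8 + (½)*1 = -8 + ½ = -15/2 ≈ -7.5000)
z(y) = (-1 + y)/(4 + y)
J = 20 (J = -5*(-2 - 2) = -5*(-4) = 20)
(J*z(M))*(-5) = (20*((-1 - 15/2)/(4 - 15/2)))*(-5) = (20*(-17/2/(-7/2)))*(-5) = (20*(-2/7*(-17/2)))*(-5) = (20*(17/7))*(-5) = (340/7)*(-5) = -1700/7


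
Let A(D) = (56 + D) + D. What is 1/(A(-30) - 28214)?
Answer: -1/28218 ≈ -3.5438e-5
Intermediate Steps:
A(D) = 56 + 2*D
1/(A(-30) - 28214) = 1/((56 + 2*(-30)) - 28214) = 1/((56 - 60) - 28214) = 1/(-4 - 28214) = 1/(-28218) = -1/28218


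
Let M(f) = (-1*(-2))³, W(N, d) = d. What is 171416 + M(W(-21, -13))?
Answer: 171424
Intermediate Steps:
M(f) = 8 (M(f) = 2³ = 8)
171416 + M(W(-21, -13)) = 171416 + 8 = 171424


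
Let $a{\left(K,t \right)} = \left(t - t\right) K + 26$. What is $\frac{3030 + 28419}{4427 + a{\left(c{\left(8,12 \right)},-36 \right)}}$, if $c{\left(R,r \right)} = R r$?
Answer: $\frac{31449}{4453} \approx 7.0624$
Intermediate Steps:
$a{\left(K,t \right)} = 26$ ($a{\left(K,t \right)} = 0 K + 26 = 0 + 26 = 26$)
$\frac{3030 + 28419}{4427 + a{\left(c{\left(8,12 \right)},-36 \right)}} = \frac{3030 + 28419}{4427 + 26} = \frac{31449}{4453}$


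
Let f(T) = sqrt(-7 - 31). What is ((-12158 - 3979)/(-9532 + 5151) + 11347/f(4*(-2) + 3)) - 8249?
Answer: -36122732/4381 - 11347*I*sqrt(38)/38 ≈ -8245.3 - 1840.7*I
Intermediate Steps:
f(T) = I*sqrt(38) (f(T) = sqrt(-38) = I*sqrt(38))
((-12158 - 3979)/(-9532 + 5151) + 11347/f(4*(-2) + 3)) - 8249 = ((-12158 - 3979)/(-9532 + 5151) + 11347/((I*sqrt(38)))) - 8249 = (-16137/(-4381) + 11347*(-I*sqrt(38)/38)) - 8249 = (-16137*(-1/4381) - 11347*I*sqrt(38)/38) - 8249 = (16137/4381 - 11347*I*sqrt(38)/38) - 8249 = -36122732/4381 - 11347*I*sqrt(38)/38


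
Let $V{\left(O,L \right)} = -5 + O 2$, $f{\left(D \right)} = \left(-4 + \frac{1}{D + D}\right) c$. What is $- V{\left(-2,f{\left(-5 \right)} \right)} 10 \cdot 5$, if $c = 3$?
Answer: $450$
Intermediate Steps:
$f{\left(D \right)} = -12 + \frac{3}{2 D}$ ($f{\left(D \right)} = \left(-4 + \frac{1}{D + D}\right) 3 = \left(-4 + \frac{1}{2 D}\right) 3 = -12 + \frac{3}{2 D}$)
$V{\left(O,L \right)} = -5 + 2 O$
$- V{\left(-2,f{\left(-5 \right)} \right)} 10 \cdot 5 = - (-5 + 2 \left(-2\right)) 10 \cdot 5 = - (-5 - 4) 50 = \left(-1\right) \left(-9\right) 50 = 9 \cdot 50 = 450$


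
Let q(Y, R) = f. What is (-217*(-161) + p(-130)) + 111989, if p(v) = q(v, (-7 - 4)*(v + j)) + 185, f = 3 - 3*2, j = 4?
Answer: 147108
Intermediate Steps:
f = -3 (f = 3 - 6 = -3)
q(Y, R) = -3
p(v) = 182 (p(v) = -3 + 185 = 182)
(-217*(-161) + p(-130)) + 111989 = (-217*(-161) + 182) + 111989 = (34937 + 182) + 111989 = 35119 + 111989 = 147108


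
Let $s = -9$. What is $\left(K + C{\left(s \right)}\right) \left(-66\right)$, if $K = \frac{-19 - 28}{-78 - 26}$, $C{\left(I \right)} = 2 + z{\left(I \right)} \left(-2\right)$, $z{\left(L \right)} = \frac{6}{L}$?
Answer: $- \frac{12991}{52} \approx -249.83$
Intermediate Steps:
$C{\left(I \right)} = 2 - \frac{12}{I}$ ($C{\left(I \right)} = 2 + \frac{6}{I} \left(-2\right) = 2 - \frac{12}{I}$)
$K = \frac{47}{104}$ ($K = - \frac{47}{-104} = \left(-47\right) \left(- \frac{1}{104}\right) = \frac{47}{104} \approx 0.45192$)
$\left(K + C{\left(s \right)}\right) \left(-66\right) = \left(\frac{47}{104} + \left(2 - \frac{12}{-9}\right)\right) \left(-66\right) = \left(\frac{47}{104} + \left(2 - - \frac{4}{3}\right)\right) \left(-66\right) = \left(\frac{47}{104} + \left(2 + \frac{4}{3}\right)\right) \left(-66\right) = \left(\frac{47}{104} + \frac{10}{3}\right) \left(-66\right) = \frac{1181}{312} \left(-66\right) = - \frac{12991}{52}$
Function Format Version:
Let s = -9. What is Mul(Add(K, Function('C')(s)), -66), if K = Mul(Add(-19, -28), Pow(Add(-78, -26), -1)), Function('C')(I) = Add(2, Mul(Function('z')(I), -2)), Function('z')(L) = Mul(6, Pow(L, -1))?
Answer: Rational(-12991, 52) ≈ -249.83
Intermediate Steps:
Function('C')(I) = Add(2, Mul(-12, Pow(I, -1))) (Function('C')(I) = Add(2, Mul(Mul(6, Pow(I, -1)), -2)) = Add(2, Mul(-12, Pow(I, -1))))
K = Rational(47, 104) (K = Mul(-47, Pow(-104, -1)) = Mul(-47, Rational(-1, 104)) = Rational(47, 104) ≈ 0.45192)
Mul(Add(K, Function('C')(s)), -66) = Mul(Add(Rational(47, 104), Add(2, Mul(-12, Pow(-9, -1)))), -66) = Mul(Add(Rational(47, 104), Add(2, Mul(-12, Rational(-1, 9)))), -66) = Mul(Add(Rational(47, 104), Add(2, Rational(4, 3))), -66) = Mul(Add(Rational(47, 104), Rational(10, 3)), -66) = Mul(Rational(1181, 312), -66) = Rational(-12991, 52)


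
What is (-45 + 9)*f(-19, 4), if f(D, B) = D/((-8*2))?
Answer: -171/4 ≈ -42.750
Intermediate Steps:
f(D, B) = -D/16 (f(D, B) = D/(-16) = D*(-1/16) = -D/16)
(-45 + 9)*f(-19, 4) = (-45 + 9)*(-1/16*(-19)) = -36*19/16 = -171/4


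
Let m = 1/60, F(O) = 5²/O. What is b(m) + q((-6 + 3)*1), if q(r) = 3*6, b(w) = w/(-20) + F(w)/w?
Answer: 108021599/1200 ≈ 90018.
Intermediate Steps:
F(O) = 25/O
m = 1/60 ≈ 0.016667
b(w) = 25/w² - w/20 (b(w) = w/(-20) + (25/w)/w = w*(-1/20) + 25/w² = -w/20 + 25/w² = 25/w² - w/20)
q(r) = 18
b(m) + q((-6 + 3)*1) = (25/60⁻² - 1/20*1/60) + 18 = (25*3600 - 1/1200) + 18 = (90000 - 1/1200) + 18 = 107999999/1200 + 18 = 108021599/1200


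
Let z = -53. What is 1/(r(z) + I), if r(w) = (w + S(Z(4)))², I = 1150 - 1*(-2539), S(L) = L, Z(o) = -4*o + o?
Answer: 1/7914 ≈ 0.00012636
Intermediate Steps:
Z(o) = -3*o
I = 3689 (I = 1150 + 2539 = 3689)
r(w) = (-12 + w)² (r(w) = (w - 3*4)² = (w - 12)² = (-12 + w)²)
1/(r(z) + I) = 1/((-12 - 53)² + 3689) = 1/((-65)² + 3689) = 1/(4225 + 3689) = 1/7914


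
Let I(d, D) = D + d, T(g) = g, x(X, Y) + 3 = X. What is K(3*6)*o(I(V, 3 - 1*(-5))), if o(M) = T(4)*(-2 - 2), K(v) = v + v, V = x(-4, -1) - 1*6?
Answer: -576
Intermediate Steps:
x(X, Y) = -3 + X
V = -13 (V = (-3 - 4) - 1*6 = -7 - 6 = -13)
K(v) = 2*v
o(M) = -16 (o(M) = 4*(-2 - 2) = 4*(-4) = -16)
K(3*6)*o(I(V, 3 - 1*(-5))) = (2*(3*6))*(-16) = (2*18)*(-16) = 36*(-16) = -576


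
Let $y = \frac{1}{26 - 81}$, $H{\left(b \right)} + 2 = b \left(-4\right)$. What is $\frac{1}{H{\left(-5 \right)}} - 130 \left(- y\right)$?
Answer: $- \frac{457}{198} \approx -2.3081$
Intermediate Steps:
$H{\left(b \right)} = -2 - 4 b$ ($H{\left(b \right)} = -2 + b \left(-4\right) = -2 - 4 b$)
$y = - \frac{1}{55}$ ($y = \frac{1}{-55} = - \frac{1}{55} \approx -0.018182$)
$\frac{1}{H{\left(-5 \right)}} - 130 \left(- y\right) = \frac{1}{-2 - -20} - 130 \left(\left(-1\right) \left(- \frac{1}{55}\right)\right) = \frac{1}{-2 + 20} - \frac{26}{11} = \frac{1}{18} - \frac{26}{11} = - \frac{457}{198}$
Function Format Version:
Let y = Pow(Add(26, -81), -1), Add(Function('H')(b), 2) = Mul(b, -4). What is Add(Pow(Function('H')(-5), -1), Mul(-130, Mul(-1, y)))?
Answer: Rational(-457, 198) ≈ -2.3081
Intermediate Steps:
Function('H')(b) = Add(-2, Mul(-4, b)) (Function('H')(b) = Add(-2, Mul(b, -4)) = Add(-2, Mul(-4, b)))
y = Rational(-1, 55) (y = Pow(-55, -1) = Rational(-1, 55) ≈ -0.018182)
Add(Pow(Function('H')(-5), -1), Mul(-130, Mul(-1, y))) = Add(Pow(Add(-2, Mul(-4, -5)), -1), Mul(-130, Mul(-1, Rational(-1, 55)))) = Add(Pow(Add(-2, 20), -1), Mul(-130, Rational(1, 55))) = Add(Pow(18, -1), Rational(-26, 11)) = Add(Rational(1, 18), Rational(-26, 11)) = Rational(-457, 198)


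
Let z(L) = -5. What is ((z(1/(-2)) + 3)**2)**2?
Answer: 16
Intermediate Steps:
((z(1/(-2)) + 3)**2)**2 = ((-5 + 3)**2)**2 = ((-2)**2)**2 = 4**2 = 16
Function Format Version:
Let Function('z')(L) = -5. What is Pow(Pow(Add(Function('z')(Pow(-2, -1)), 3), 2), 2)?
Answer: 16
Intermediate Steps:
Pow(Pow(Add(Function('z')(Pow(-2, -1)), 3), 2), 2) = Pow(Pow(Add(-5, 3), 2), 2) = Pow(Pow(-2, 2), 2) = Pow(4, 2) = 16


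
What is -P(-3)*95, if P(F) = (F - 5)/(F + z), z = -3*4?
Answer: -152/3 ≈ -50.667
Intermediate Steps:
z = -12
P(F) = (-5 + F)/(-12 + F) (P(F) = (F - 5)/(F - 12) = (-5 + F)/(-12 + F))
-P(-3)*95 = -(-5 - 3)/(-12 - 3)*95 = -(-8)/(-15)*95 = -(-1)*(-8)/15*95 = -1*8/15*95 = -8/15*95 = -152/3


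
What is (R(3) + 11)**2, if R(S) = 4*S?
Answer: 529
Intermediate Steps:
(R(3) + 11)**2 = (4*3 + 11)**2 = (12 + 11)**2 = 23**2 = 529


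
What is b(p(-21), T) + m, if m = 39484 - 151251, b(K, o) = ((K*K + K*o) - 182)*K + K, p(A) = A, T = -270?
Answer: -236297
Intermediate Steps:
b(K, o) = K + K*(-182 + K² + K*o) (b(K, o) = ((K² + K*o) - 182)*K + K = (-182 + K² + K*o)*K + K = K*(-182 + K² + K*o) + K = K + K*(-182 + K² + K*o))
m = -111767
b(p(-21), T) + m = -21*(-181 + (-21)² - 21*(-270)) - 111767 = -21*(-181 + 441 + 5670) - 111767 = -21*5930 - 111767 = -124530 - 111767 = -236297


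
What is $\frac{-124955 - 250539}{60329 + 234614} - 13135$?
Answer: $- \frac{3874451799}{294943} \approx -13136.0$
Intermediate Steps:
$\frac{-124955 - 250539}{60329 + 234614} - 13135 = - \frac{375494}{294943} - 13135 = - \frac{3874451799}{294943}$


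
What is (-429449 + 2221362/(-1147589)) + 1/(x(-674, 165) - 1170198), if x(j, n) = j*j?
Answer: -352830108607169395/821584212058 ≈ -4.2945e+5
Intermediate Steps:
x(j, n) = j²
(-429449 + 2221362/(-1147589)) + 1/(x(-674, 165) - 1170198) = (-429449 + 2221362/(-1147589)) + 1/((-674)² - 1170198) = (-429449 + 2221362*(-1/1147589)) + 1/(454276 - 1170198) = (-429449 - 2221362/1147589) + 1/(-715922) = -492833169823/1147589 - 1/715922 = -352830108607169395/821584212058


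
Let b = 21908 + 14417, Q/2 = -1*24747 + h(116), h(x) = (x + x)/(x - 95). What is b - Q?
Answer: 1801735/21 ≈ 85797.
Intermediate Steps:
h(x) = 2*x/(-95 + x) (h(x) = (2*x)/(-95 + x) = 2*x/(-95 + x))
Q = -1038910/21 (Q = 2*(-1*24747 + 2*116/(-95 + 116)) = 2*(-24747 + 2*116/21) = 2*(-24747 + 2*116*(1/21)) = 2*(-24747 + 232/21) = 2*(-519455/21) = -1038910/21 ≈ -49472.)
b = 36325
b - Q = 36325 - 1*(-1038910/21) = 36325 + 1038910/21 = 1801735/21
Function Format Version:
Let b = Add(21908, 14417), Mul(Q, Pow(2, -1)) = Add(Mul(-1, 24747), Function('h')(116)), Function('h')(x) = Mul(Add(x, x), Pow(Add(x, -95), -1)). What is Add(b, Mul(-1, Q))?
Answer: Rational(1801735, 21) ≈ 85797.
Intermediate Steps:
Function('h')(x) = Mul(2, x, Pow(Add(-95, x), -1)) (Function('h')(x) = Mul(Mul(2, x), Pow(Add(-95, x), -1)) = Mul(2, x, Pow(Add(-95, x), -1)))
Q = Rational(-1038910, 21) (Q = Mul(2, Add(Mul(-1, 24747), Mul(2, 116, Pow(Add(-95, 116), -1)))) = Mul(2, Add(-24747, Mul(2, 116, Pow(21, -1)))) = Mul(2, Add(-24747, Mul(2, 116, Rational(1, 21)))) = Mul(2, Add(-24747, Rational(232, 21))) = Mul(2, Rational(-519455, 21)) = Rational(-1038910, 21) ≈ -49472.)
b = 36325
Add(b, Mul(-1, Q)) = Add(36325, Mul(-1, Rational(-1038910, 21))) = Add(36325, Rational(1038910, 21)) = Rational(1801735, 21)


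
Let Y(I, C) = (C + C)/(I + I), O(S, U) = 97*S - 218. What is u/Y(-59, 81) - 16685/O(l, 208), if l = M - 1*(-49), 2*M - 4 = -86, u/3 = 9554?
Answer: -34998587/1674 ≈ -20907.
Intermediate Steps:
u = 28662 (u = 3*9554 = 28662)
M = -41 (M = 2 + (½)*(-86) = 2 - 43 = -41)
l = 8 (l = -41 - 1*(-49) = -41 + 49 = 8)
O(S, U) = -218 + 97*S
Y(I, C) = C/I (Y(I, C) = (2*C)/((2*I)) = (2*C)*(1/(2*I)) = C/I)
u/Y(-59, 81) - 16685/O(l, 208) = 28662/((81/(-59))) - 16685/(-218 + 97*8) = 28662/((81*(-1/59))) - 16685/(-218 + 776) = 28662/(-81/59) - 16685/558 = 28662*(-59/81) - 16685*1/558 = -563686/27 - 16685/558 = -34998587/1674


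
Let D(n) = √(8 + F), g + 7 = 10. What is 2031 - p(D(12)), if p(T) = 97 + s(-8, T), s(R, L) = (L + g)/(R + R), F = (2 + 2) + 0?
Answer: 30947/16 + √3/8 ≈ 1934.4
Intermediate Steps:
g = 3 (g = -7 + 10 = 3)
F = 4 (F = 4 + 0 = 4)
s(R, L) = (3 + L)/(2*R) (s(R, L) = (L + 3)/(R + R) = (3 + L)/((2*R)) = (3 + L)*(1/(2*R)) = (3 + L)/(2*R))
D(n) = 2*√3 (D(n) = √(8 + 4) = √12 = 2*√3)
p(T) = 1549/16 - T/16 (p(T) = 97 + (½)*(3 + T)/(-8) = 97 + (½)*(-⅛)*(3 + T) = 97 + (-3/16 - T/16) = 1549/16 - T/16)
2031 - p(D(12)) = 2031 - (1549/16 - √3/8) = 2031 + (-1549/16 + √3/8) = 30947/16 + √3/8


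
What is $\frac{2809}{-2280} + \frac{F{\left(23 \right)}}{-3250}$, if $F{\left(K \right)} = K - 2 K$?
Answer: $- \frac{907681}{741000} \approx -1.2249$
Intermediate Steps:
$F{\left(K \right)} = - K$
$\frac{2809}{-2280} + \frac{F{\left(23 \right)}}{-3250} = \frac{2809}{-2280} + \frac{\left(-1\right) 23}{-3250} = 2809 \left(- \frac{1}{2280}\right) - - \frac{23}{3250} = - \frac{2809}{2280} + \frac{23}{3250} = - \frac{907681}{741000}$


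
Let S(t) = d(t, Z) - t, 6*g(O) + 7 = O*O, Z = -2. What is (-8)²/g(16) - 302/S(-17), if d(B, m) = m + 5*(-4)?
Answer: 25706/415 ≈ 61.942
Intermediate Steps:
g(O) = -7/6 + O²/6 (g(O) = -7/6 + (O*O)/6 = -7/6 + O²/6)
d(B, m) = -20 + m (d(B, m) = m - 20 = -20 + m)
S(t) = -22 - t (S(t) = (-20 - 2) - t = -22 - t)
(-8)²/g(16) - 302/S(-17) = (-8)²/(-7/6 + (⅙)*16²) - 302/(-22 - 1*(-17)) = 64/(-7/6 + (⅙)*256) - 302/(-22 + 17) = 64/(-7/6 + 128/3) - 302/(-5) = 64/(83/2) - 302*(-⅕) = 64*(2/83) + 302/5 = 128/83 + 302/5 = 25706/415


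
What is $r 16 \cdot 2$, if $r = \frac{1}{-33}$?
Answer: $- \frac{32}{33} \approx -0.9697$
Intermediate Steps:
$r = - \frac{1}{33} \approx -0.030303$
$r 16 \cdot 2 = \left(- \frac{1}{33}\right) 16 \cdot 2 = \left(- \frac{16}{33}\right) 2 = - \frac{32}{33}$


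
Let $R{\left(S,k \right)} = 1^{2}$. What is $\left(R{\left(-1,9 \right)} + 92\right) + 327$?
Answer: $420$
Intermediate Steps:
$R{\left(S,k \right)} = 1$
$\left(R{\left(-1,9 \right)} + 92\right) + 327 = \left(1 + 92\right) + 327 = 93 + 327 = 420$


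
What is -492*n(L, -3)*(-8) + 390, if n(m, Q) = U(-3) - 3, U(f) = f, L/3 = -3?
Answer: -23226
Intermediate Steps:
L = -9 (L = 3*(-3) = -9)
n(m, Q) = -6 (n(m, Q) = -3 - 3 = -6)
-492*n(L, -3)*(-8) + 390 = -(-2952)*(-8) + 390 = -492*48 + 390 = -23616 + 390 = -23226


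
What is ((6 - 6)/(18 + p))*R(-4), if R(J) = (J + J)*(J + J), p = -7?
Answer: 0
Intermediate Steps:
R(J) = 4*J² (R(J) = (2*J)*(2*J) = 4*J²)
((6 - 6)/(18 + p))*R(-4) = ((6 - 6)/(18 - 7))*(4*(-4)²) = (0/11)*(4*16) = (0*(1/11))*64 = 0*64 = 0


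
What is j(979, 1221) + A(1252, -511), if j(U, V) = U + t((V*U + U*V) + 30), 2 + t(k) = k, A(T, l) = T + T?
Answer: 2394229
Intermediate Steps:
A(T, l) = 2*T
t(k) = -2 + k
j(U, V) = 28 + U + 2*U*V (j(U, V) = U + (-2 + ((V*U + U*V) + 30)) = U + (-2 + ((U*V + U*V) + 30)) = U + (-2 + (2*U*V + 30)) = U + (-2 + (30 + 2*U*V)) = U + (28 + 2*U*V) = 28 + U + 2*U*V)
j(979, 1221) + A(1252, -511) = (28 + 979 + 2*979*1221) + 2*1252 = (28 + 979 + 2390718) + 2504 = 2391725 + 2504 = 2394229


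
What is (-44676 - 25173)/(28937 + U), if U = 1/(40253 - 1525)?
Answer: -69361848/28735183 ≈ -2.4138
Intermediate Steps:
U = 1/38728 ≈ 2.5821e-5
(-44676 - 25173)/(28937 + U) = (-44676 - 25173)/(28937 + 1/38728) = -69849/1120672137/38728 = -69849*38728/1120672137 = -69361848/28735183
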